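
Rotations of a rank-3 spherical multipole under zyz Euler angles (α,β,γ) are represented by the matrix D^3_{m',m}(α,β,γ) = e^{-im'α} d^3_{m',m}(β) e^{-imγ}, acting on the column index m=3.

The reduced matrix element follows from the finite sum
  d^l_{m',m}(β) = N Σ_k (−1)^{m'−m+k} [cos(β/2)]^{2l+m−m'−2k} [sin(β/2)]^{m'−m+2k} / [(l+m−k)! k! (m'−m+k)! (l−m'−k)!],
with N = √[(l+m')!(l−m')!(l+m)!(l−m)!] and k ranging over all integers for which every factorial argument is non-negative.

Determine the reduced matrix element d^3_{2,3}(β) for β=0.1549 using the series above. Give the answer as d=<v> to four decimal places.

d=0.1867

d^3_{2,3}(β=0.1549) via the finite sum:
With c≡cos(β/2)=0.997002 and s≡sin(β/2)=0.077373, N=[120·1·720·1]^{1/2}=293.938769
The bounds max(0,m−m')=1 and min(l+m,l−m')=1 give 1 term
  k=1: (−1)^0·293.9388/(120)·0.9970^5·0.0774^1 = +0.186700
d^3_{2,3}(0.1549) = +0.186700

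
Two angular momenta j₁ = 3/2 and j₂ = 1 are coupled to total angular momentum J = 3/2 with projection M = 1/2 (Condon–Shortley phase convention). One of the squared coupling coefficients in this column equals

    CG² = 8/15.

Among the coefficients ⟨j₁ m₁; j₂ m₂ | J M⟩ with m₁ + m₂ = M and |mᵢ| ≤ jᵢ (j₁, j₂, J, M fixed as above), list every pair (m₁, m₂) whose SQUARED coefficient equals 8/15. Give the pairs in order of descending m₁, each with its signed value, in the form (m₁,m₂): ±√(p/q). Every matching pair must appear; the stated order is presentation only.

Admissible pairs with m₁+m₂ = M = 1/2: (-1/2,1), (1/2,0), (3/2,-1)
  (m₁,m₂)=(3/2,-1): CG² = 2/5, CG = +√(2/5)
  (m₁,m₂)=(1/2,0): CG² = 1/15, CG = +√(1/15)
  (m₁,m₂)=(-1/2,1): CG² = 8/15, CG = −√(8/15)   ← matches the target
Pairs with CG² = 8/15: (-1/2,1): −√(8/15)

(-1/2,1): −√(8/15)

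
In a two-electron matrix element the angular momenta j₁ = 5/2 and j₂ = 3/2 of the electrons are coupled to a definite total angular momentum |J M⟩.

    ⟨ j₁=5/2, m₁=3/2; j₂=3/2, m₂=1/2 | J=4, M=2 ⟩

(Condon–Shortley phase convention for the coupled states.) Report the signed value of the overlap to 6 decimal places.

+0.731925

triangle: 0!·5!·3!/9! = 720/362880
(j±m)!: 4!·1!·2!·1!·6!·2! = 69120
prefactor² = (2J+1)·Δ·N² = 8640/7
  k=0: +1/(0!·0!·1!·2!·4!·1!) = 1/48
Σ = 1/48  ⇒  CG² = 8640/7·(1/48)² = 15/28
CG = +√(15/28) = +0.731925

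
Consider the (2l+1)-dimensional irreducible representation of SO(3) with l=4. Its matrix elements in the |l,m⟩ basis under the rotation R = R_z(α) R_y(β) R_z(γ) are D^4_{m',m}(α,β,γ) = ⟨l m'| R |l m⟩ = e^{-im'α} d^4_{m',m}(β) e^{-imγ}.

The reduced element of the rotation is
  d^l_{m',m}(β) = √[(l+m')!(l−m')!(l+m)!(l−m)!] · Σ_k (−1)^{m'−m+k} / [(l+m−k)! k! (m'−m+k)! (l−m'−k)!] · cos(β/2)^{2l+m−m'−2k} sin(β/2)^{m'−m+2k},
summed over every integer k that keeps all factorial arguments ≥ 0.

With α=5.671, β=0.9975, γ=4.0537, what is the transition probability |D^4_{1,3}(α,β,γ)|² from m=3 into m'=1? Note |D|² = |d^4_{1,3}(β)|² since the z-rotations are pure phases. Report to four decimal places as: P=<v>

P=0.1773

First d^4_{1,3}(β=0.9975), then the phase factors e^{-i(1)α} and e^{-i(3)γ}:
c=cos(0.997500/2)=0.878181, s=sin(0.997500/2)=0.478328; N=√[120·6·5040·1]=1904.940944
The bounds max(0,m−m')=2 and min(l+m,l−m')=3 give 2 terms
  k=2: (−1)^0·1904.9409/(240)·0.8782^6·0.4783^2 = +0.832965
  k=3: (−1)^1·1904.9409/(144)·0.8782^4·0.4783^4 = -0.411869
d^4_{1,3}(0.9975) = +0.832965 -0.411869 = +0.421096
|D^4_{1,3}|² = |d^4_{1,3}(β)|² = (+0.421096)² = 0.177322 (the z-rotation phases have unit modulus)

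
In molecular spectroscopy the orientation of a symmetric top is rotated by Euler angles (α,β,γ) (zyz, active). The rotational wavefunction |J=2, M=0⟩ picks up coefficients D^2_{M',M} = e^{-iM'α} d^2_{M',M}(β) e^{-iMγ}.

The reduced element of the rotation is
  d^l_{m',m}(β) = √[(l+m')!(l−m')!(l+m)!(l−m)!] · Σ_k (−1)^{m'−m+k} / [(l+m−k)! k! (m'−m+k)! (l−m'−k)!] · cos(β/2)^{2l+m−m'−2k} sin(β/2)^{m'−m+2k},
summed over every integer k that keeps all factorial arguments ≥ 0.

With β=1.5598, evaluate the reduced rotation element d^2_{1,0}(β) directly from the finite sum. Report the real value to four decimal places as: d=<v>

d^2_{1,0}(β=1.5598) via the finite sum:
c=cos(1.559800/2)=0.710984, s=sin(1.559800/2)=0.703208; N=√[6·1·2·2]=4.898979
Admissible k: 0..1 (factorial args all ≥0)
  k=0: (−1)^1·4.8990/(2)·0.7110^3·0.7032^1 = -0.619069
  k=1: (−1)^2·4.8990/(2)·0.7110^1·0.7032^3 = +0.605602
d^2_{1,0}(1.5598) = -0.619069 +0.605602 = -0.013467

d=-0.0135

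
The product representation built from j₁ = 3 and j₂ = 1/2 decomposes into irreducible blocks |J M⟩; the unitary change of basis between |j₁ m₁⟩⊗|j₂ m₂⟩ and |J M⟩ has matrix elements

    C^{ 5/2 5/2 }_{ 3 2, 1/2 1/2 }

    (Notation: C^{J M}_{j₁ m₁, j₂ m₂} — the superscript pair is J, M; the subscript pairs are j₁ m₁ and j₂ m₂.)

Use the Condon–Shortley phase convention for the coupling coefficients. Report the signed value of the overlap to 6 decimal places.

−√(1/7) ≈ -0.377964

√[6·1!5!0!/7! · 5!1!1!0!5!0!] = √(14400/7)
  +(−1)^1/∏(1,0,0,0,5,0)! = -1/120  (running -1/120)
⟨..|..⟩ = √(14400/7)·(-1/120) = -0.377964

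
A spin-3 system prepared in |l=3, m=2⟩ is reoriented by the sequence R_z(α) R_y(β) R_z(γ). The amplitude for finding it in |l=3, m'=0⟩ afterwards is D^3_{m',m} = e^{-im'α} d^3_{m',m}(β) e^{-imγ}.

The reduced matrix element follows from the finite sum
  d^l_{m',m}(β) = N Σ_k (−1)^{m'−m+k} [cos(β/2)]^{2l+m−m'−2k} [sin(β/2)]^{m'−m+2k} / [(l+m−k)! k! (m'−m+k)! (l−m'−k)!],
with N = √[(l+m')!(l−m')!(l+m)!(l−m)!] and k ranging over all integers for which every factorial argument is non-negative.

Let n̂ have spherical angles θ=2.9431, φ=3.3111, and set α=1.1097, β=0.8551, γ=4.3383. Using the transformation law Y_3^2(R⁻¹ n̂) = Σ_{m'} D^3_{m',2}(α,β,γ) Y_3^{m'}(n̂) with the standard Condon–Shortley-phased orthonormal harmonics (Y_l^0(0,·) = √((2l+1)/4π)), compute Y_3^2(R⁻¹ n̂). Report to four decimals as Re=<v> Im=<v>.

Re=0.1198 Im=0.3266

Need the full column D^3_{m',2} for m'=−3..3 at α=1.1097, β=0.8551, γ=4.3383.
cos(β/2)=0.909984, sin(β/2)=0.414643
d^3_{-3,2}: single k=5 term ⇒ +0.027320;  D = +0.016208+0.021993i
d^3_{-2,2}: k∈[4..5] ⇒ +0.122386 -0.005082 = +0.117304;  D = +0.115533-0.020310i
d^3_{-1,2}: k∈[3..4] ⇒ +0.339745 -0.035270 = +0.304475;  D = +0.086214-0.292015i
d^3_{0,2}: k∈[2..3] ⇒ +0.645720 -0.134068 = +0.511652;  D = -0.375005-0.348079i
d^3_{1,2}: k∈[1..2] ⇒ +0.818170 -0.339745 = +0.478425;  D = -0.447499+0.169218i
d^3_{2,2}: k∈[0..1] ⇒ +0.567811 -0.589459 = -0.021648;  D = +0.002152-0.021541i
d^3_{3,2}: single k=0 term ⇒ -0.633752;  D = -0.536724-0.337000i
Y_3^{m'}(θ=2.9431,φ=3.3111) and Σ D·Y over m':
  (+0.0162+0.0220i)·(-0.0028+0.0016i)  (+0.1155-0.0203i)·(-0.0367+0.0130i)  (+0.0862-0.2920i)·(-0.2390+0.0409i)  (-0.3750-0.3481i)·(-0.6606+0.0000i)  (-0.4475+0.1692i)·(+0.2390+0.0409i)  (+0.0022-0.0215i)·(-0.0367-0.0130i)  (-0.5367-0.3370i)·(+0.0028+0.0016i)
Y_3^2(R⁻¹ n̂) = +0.119763+0.326598i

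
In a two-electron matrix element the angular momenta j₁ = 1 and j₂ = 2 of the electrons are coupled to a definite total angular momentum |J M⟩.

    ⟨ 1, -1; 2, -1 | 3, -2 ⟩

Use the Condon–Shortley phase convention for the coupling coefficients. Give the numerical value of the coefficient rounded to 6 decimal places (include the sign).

+√(2/3) = +0.816497

√[7·0!2!4!/7! · 0!2!1!3!1!5!] = √(96)
  +(−1)^0/∏(0,0,2,1,0,3)! = 1/12  (running 1/12)
⟨..|..⟩ = √(96)·(1/12) = +0.816497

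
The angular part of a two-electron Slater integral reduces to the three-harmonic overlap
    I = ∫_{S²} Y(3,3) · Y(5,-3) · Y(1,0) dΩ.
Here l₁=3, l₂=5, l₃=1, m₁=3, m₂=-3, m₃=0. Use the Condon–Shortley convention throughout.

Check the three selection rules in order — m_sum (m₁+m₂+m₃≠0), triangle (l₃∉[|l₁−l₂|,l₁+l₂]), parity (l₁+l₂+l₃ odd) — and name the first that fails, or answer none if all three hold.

triangle

azimuthal sum: 3 − 3 + 0 = 0  ✓
l₃ must lie in [2,8]; have l₃=1  ✗
L = 3 + 5 + 1 = 9 (odd)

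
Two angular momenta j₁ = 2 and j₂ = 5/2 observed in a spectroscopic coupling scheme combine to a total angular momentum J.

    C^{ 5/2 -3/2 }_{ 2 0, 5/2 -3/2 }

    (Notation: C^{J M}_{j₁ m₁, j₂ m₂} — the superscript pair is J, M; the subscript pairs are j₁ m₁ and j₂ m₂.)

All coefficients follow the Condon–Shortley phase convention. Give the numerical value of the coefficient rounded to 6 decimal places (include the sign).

-0.119523

triangle: 2!×2!×3!/8! = 24/40320
(j±m)!: 2!×2!×1!×4!×1!×4! = 2304
prefactor² = (2J+1)×Δ×N² = 288/35
  k=0: +1/(0!×2!×2!×1!×0!×2!) = 1/8
  k=1: −1/(1!×1!×1!×0!×1!×3!) = -1/6
Σ = -1/24  ⇒  CG² = 288/35×(-1/24)² = 1/70
CG = −√(1/70) = -0.119523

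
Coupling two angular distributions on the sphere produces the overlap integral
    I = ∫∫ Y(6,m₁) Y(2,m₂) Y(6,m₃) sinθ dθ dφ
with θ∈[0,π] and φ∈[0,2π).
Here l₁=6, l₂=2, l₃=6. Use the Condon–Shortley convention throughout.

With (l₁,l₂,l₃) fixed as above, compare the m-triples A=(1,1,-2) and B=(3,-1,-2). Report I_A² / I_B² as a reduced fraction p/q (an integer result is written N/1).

l's match ⇒ only the (l;m) 3-j factors differ between A and B.
A: triangle coeff Δ(6,2,6) = 1/90090; Σ_t [1,2]: t=1:−1/34560 t=2:+1/60480 = -1/80640; (3j)²=6/1001 [(6 2 6; 1 1 -2)], sign=-1
B: triangle coeff Δ(6,2,6) = 1/90090; Σ_t [0,1]: t=0:+1/60480 t=1:−1/161280 = 1/96768; (3j)²=15/1001 [(6 2 6; 3 -1 -2)], sign=+1
I_A²/I_B² = (6/1001)/(15/1001) = 2/5

2/5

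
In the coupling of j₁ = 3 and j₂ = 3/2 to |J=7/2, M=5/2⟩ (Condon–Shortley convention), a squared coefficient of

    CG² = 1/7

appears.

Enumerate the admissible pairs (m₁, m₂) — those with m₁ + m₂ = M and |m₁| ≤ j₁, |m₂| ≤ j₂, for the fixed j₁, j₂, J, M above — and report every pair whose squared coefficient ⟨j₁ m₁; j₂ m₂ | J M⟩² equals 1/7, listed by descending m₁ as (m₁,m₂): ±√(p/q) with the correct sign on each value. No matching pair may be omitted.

Admissible pairs with m₁+m₂ = M = 5/2: (1,3/2), (2,1/2), (3,-1/2)
  (m₁,m₂)=(3,-1/2): CG² = 8/21, CG = +√(8/21)
  (m₁,m₂)=(2,1/2): CG² = 1/7, CG = +√(1/7)   ← matches the target
  (m₁,m₂)=(1,3/2): CG² = 10/21, CG = −√(10/21)
Pairs with CG² = 1/7: (2,1/2): +√(1/7)

(2,1/2): +√(1/7)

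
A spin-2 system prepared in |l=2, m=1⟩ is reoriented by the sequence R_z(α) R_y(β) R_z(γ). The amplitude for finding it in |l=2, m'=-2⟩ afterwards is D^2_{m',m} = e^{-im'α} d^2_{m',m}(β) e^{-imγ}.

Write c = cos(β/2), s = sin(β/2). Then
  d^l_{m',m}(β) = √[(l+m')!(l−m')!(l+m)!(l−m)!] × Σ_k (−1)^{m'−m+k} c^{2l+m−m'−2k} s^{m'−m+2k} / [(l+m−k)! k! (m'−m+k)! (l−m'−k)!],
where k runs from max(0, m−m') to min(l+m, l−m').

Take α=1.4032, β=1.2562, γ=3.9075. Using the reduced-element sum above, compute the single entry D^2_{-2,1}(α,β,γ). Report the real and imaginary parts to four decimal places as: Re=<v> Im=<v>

First d^2_{-2,1}(β=1.2562), then the phase factors e^{-i(-2)α} and e^{-i(1)γ}:
Half-angle: c=0.809145, s=0.587608. N=√(1·24·6·1)=12.000000
k∈{3} keeps every argument non-negative
  k=3: (−1)^0·12.0000/(6)·0.8091^1·0.5876^3 = +0.328338
d^2_{-2,1}(1.2562) = +0.328338
D = (-0.944347+0.328951i)·(+0.328338)·(-0.720754+0.693191i) = +0.148611-0.292781i

Re=0.1486 Im=-0.2928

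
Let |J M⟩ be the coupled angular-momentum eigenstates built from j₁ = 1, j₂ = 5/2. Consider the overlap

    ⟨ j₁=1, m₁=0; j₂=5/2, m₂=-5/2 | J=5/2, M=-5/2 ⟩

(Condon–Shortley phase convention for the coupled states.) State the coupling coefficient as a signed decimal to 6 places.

+0.845154  (= +√(5/7))

√[6·1!1!4!/7! · 1!1!0!5!0!5!] = √(2880/7)
  +(−1)^0/∏(0,1,1,0,0,4)! = 1/24  (running 1/24)
⟨..|..⟩ = √(2880/7)·(1/24) = +0.845154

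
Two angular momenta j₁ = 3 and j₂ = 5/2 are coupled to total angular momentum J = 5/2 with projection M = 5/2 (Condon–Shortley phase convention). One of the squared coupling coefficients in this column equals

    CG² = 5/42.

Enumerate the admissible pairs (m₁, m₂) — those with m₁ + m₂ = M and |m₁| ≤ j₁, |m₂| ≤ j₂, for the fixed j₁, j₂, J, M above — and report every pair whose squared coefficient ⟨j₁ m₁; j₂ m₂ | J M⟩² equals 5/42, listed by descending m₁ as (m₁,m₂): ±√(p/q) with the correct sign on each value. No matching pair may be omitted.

(0,5/2): −√(5/42)

Admissible pairs with m₁+m₂ = M = 5/2: (0,5/2), (1,3/2), (2,1/2), (3,-1/2)
  (m₁,m₂)=(3,-1/2): CG² = 5/21, CG = +√(5/21)
  (m₁,m₂)=(2,1/2): CG² = 5/14, CG = −√(5/14)
  (m₁,m₂)=(1,3/2): CG² = 2/7, CG = +√(2/7)
  (m₁,m₂)=(0,5/2): CG² = 5/42, CG = −√(5/42)   ← matches the target
Pairs with CG² = 5/42: (0,5/2): −√(5/42)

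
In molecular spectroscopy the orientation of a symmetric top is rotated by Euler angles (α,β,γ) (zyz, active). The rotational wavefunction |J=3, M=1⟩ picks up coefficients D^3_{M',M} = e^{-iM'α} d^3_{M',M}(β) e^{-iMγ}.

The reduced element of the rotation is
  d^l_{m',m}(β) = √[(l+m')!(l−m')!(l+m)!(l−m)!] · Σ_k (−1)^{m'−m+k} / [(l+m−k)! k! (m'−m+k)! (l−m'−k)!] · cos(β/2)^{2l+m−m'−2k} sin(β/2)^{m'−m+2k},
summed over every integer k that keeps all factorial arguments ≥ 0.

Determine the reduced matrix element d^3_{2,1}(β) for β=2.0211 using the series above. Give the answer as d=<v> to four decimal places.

d=0.4634

d^3_{2,1}(β=2.0211) via the finite sum:
Half-angle: c=0.531395, s=0.847124. N=√(120·1·24·2)=75.894664
k∈{0,1} keeps every argument non-negative
  k=0: (−1)^1·75.8947/(24)·0.5314^5·0.8471^1 = -0.113510
  k=1: (−1)^2·75.8947/(12)·0.5314^3·0.8471^3 = +0.576930
d^3_{2,1}(2.0211) = -0.113510 +0.576930 = +0.463420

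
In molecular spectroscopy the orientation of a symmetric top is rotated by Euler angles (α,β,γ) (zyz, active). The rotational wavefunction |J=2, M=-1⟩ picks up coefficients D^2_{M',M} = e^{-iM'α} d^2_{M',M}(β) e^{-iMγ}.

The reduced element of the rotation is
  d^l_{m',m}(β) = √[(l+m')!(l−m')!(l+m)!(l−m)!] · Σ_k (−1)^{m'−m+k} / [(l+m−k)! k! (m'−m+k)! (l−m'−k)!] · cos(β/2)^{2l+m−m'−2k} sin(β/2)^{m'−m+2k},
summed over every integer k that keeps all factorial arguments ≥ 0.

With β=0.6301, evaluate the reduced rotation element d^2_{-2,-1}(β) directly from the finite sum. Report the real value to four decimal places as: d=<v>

d^2_{-2,-1}(β=0.6301) via the finite sum:
With c≡cos(β/2)=0.950781 and s≡sin(β/2)=0.309864, N=[1·24·1·6]^{1/2}=12.000000
k: max(0,(-1)−(-2))=1 … min(2+(-1),2−(-2))=1
  k=1: (−1)^0·12.0000/(6)·0.9508^3·0.3099^1 = +0.532651
d^2_{-2,-1}(0.6301) = +0.532651

d=0.5327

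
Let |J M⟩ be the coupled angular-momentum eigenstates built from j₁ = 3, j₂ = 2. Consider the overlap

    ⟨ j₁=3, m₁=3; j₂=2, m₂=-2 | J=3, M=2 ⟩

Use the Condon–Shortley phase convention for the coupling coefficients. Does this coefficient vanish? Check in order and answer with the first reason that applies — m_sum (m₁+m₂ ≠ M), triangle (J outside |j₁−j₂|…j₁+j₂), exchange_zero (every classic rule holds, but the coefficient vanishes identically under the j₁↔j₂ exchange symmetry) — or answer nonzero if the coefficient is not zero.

m_sum

m-sum: m₁+m₂ = 3+(-2) = 1, M = 2  ✗ ⇒ coefficient is 0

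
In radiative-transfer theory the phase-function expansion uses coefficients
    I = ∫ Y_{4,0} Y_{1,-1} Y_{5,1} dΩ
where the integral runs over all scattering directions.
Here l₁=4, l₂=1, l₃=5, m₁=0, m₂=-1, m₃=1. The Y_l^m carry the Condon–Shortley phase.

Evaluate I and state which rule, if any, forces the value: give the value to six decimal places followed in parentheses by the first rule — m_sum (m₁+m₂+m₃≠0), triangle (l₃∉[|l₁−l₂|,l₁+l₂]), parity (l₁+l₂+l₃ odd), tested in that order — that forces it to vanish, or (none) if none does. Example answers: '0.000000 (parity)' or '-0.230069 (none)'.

-0.190188 (none)

m-sum 0 ✓  L=10 even ✓  3≤5≤5 ✓
Π(2lᵢ+1) = 9×3×11 = 297
triangle coeff Δ(4,1,5) = 1/495
Σ_t [0,0]: t=0:+1/576 = 1/576
(3j)²=5/99 [(4 1 5; 0 0 0)], sign=-1
Σ_t [0,0]: t=0:+1/1152 = 1/1152
(3j)²=1/33 [(4 1 5; 0 -1 1)], sign=+1
⇒ 4πI² = 5/11
I = (-1)√(5/11/(4π)) = -0.19018827
No selection rule forces the value: the integral is nonzero (none).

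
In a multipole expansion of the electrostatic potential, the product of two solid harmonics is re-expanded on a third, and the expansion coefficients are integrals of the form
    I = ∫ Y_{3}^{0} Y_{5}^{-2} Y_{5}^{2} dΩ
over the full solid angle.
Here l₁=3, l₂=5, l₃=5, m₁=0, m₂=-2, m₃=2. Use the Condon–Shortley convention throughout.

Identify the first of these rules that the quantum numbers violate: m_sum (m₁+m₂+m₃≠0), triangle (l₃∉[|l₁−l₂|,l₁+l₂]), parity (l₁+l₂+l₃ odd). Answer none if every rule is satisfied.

parity

azimuthal sum: 0 − 2 + 2 = 0  ✓
2 ≤ 5 ≤ 8 (triangle on l)  ✓
L = 3 + 5 + 5 = 13 (odd)  ✗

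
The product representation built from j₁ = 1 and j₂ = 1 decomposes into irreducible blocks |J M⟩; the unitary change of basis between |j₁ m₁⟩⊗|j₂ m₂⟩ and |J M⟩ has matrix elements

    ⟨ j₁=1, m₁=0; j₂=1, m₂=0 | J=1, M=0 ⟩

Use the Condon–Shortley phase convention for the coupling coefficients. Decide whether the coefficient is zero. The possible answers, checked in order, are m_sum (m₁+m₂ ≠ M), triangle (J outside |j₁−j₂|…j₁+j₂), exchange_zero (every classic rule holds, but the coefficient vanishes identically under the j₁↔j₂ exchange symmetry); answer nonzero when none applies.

m-sum: m₁+m₂ = 0+0 = 0, M = 0  ✓
triangle: |j₁−j₂| = 0 ≤ J = 1 ≤ j₁+j₂ = 2  ✓
exchange: j₁=j₂ and m₁=m₂, and (−1)^(j₁+j₂−J) = (−1)^1 = −1 forces ⟨j₁m₁;j₂m₂|JM⟩ = −⟨j₂m₂;j₁m₁|JM⟩ = −⟨j₁m₁;j₂m₂|JM⟩ ⇒ the coefficient vanishes identically
Racah sum check: Σ_k collapses to 0 ⇒ CG = 0

exchange_zero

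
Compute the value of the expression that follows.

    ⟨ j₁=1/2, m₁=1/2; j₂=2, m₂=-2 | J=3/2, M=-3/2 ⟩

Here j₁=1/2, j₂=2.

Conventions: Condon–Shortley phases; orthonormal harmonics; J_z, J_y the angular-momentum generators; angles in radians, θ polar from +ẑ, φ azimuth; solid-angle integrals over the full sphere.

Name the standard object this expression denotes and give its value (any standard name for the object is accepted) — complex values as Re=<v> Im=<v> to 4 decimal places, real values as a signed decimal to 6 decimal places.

This is a Clebsch–Gordan (vector-coupling) coefficient.
√[4·1!0!3!/5! · 1!0!0!4!0!3!] = √(144/5)
  +(−1)^0/∏(0,1,0,0,0,3)! = 1/6  (running 1/6)
⟨..|..⟩ = √(144/5)·(1/6) = +0.894427

Clebsch–Gordan coefficient, +√(4/5) ≈ +0.894427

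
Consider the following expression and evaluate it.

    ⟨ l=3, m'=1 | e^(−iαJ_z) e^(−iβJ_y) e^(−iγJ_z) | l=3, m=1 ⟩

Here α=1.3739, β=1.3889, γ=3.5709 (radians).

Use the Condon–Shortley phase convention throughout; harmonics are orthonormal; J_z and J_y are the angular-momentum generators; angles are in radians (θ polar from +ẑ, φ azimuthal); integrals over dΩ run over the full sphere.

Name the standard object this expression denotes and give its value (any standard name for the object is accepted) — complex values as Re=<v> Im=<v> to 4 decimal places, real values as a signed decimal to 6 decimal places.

This is a Wigner D-matrix element — the rotation-matrix element ⟨l m'| R(α,β,γ) |l m⟩ in the angular-momentum basis.
Split into d^3_{1,1}(β=1.3889) × two z-phases.
c=cos(1.388900/2)=0.768406, s=sin(1.388900/2)=0.639963; N=√[24·2·24·2]=48.000000
k: max(0,(1)−(1))=0 … min(3+(1),3−(1))=2
  k=0: (−1)^0·48.0000/(48)·0.7684^6·0.6400^0 = +0.205847
  k=1: (−1)^1·48.0000/(6)·0.7684^4·0.6400^2 = -1.142253
  k=2: (−1)^2·48.0000/(8)·0.7684^2·0.6400^4 = +0.594226
d^3_{1,1}(1.3889) = +0.205847 -1.142253 +0.594226 = -0.342180
Phases: e^{-i·(1)·1.3739}=+0.195627-0.980678i, e^{-i·(1)·3.5709}=-0.909254+0.416241i ⇒ D=-0.078812-0.332980i

Wigner D-matrix element, Re=-0.0788 Im=-0.3330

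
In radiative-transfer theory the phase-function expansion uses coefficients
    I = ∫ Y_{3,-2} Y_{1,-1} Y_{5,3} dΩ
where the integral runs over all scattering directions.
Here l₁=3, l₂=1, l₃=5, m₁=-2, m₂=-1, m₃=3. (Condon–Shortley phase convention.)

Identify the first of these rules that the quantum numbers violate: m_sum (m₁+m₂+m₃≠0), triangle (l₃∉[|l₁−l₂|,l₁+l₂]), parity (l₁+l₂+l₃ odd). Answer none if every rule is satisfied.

triangle

m₁+m₂+m₃ = -2 − 1 + 3 = 0  ✓
triangle: need |l₁−l₂| ≤ l₃ ≤ l₁+l₂ = [2,4]; l₃=5 is outside  ✗
parity: l₁+l₂+l₃ = 9 is odd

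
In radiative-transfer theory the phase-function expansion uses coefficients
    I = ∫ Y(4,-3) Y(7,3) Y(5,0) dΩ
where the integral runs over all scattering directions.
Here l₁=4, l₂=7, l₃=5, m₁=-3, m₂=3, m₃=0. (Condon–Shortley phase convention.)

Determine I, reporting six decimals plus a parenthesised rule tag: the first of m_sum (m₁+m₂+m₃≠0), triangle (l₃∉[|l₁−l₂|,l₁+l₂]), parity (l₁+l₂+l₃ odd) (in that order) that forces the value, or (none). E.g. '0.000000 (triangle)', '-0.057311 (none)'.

0.133348 (none)

Rules hold: Σm=0, L=16 even, 3≤5≤11.
N = 9·15·11 = 1485
Δ = 6!·2!·8!/17! = 1/6126120
Racah Σ t=2..4: t=2:+1/69120 t=3:−1/20736 t=4:+1/69120 = -1/51840
⇒ 3j(4 7 5; 0 0 0)² = 280/21879, sgn +1
Racah Σ t=5..6: t=5:−1/172800 t=6:+1/414720 = -7/2073600
⇒ 3j(4 7 5; -3 3 0)² = 343/29172, sgn +1
4πI² = N·(3j₀)²·(3jₘ)² = 120050/537251
I = +1·√(0.223452/4π) = 0.13334832
No selection rule forces the value: the integral is nonzero (none).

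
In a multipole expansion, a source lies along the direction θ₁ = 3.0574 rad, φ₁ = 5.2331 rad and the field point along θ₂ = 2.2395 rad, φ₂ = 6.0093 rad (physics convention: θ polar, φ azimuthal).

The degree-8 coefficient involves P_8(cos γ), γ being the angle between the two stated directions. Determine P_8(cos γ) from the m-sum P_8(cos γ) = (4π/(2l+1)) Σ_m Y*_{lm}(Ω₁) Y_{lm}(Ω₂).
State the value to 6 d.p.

0.314942

Addition theorem: P_8(cos γ) = (4π/17) Σ_m Y*_{lm}(Ω₁) Y_{lm}(Ω₂), m = −8…8:
  m=-8: Y*=-0.000000-0.000000i  Y=-0.043037+0.060248i  product +0.000000+0.000000i
  m=-7: Y*=-0.000000+0.000000i  Y=+0.079450-0.220112i  product +0.000000+0.000000i
  m=-6: Y*=+0.000002-0.000000i  Y=-0.030325+0.417449i  product -0.000000+0.000001i
  m=-5: Y*=-0.000021-0.000035i  Y=-0.082923-0.406212i  product -0.000012+0.000011i
  m=-4: Y*=-0.000325+0.000579i  Y=+0.035746+0.069465i  product -0.000052-0.000002i
  m=-3: Y*=+0.008092-0.000070i  Y=+0.219427+0.235945i  product +0.001792+0.001894i
  m=-2: Y*=-0.035443-0.060578i  Y=-0.224107-0.136714i  product -0.000339+0.018421i
  m=-1: Y*=-0.193897+0.338090i  Y=-0.205733-0.057800i  product +0.059433-0.058349i
  m=+0: Y*=+1.019330-0.000000i  Y=+0.298643+0.000000i  product +0.304416+0.000000i
  m=+1: Y*=+0.193897+0.338090i  Y=+0.205733-0.057800i  product +0.059433+0.058349i
  m=+2: Y*=-0.035443+0.060578i  Y=-0.224107+0.136714i  product -0.000339-0.018421i
  m=+3: Y*=-0.008092-0.000070i  Y=-0.219427+0.235945i  product +0.001792-0.001894i
  m=+4: Y*=-0.000325-0.000579i  Y=+0.035746-0.069465i  product -0.000052+0.000002i
  m=+5: Y*=+0.000021-0.000035i  Y=+0.082923-0.406212i  product -0.000012-0.000011i
  m=+6: Y*=+0.000002+0.000000i  Y=-0.030325-0.417449i  product -0.000000-0.000001i
  m=+7: Y*=+0.000000+0.000000i  Y=-0.079450-0.220112i  product +0.000000-0.000000i
  m=+8: Y*=-0.000000+0.000000i  Y=-0.043037-0.060248i  product +0.000000-0.000000i
Accumulated sum +0.426059+0.000000i; after 4π/(2l+1) scaling, +0.314942+0.000000i ⇒ P_8 = 0.314942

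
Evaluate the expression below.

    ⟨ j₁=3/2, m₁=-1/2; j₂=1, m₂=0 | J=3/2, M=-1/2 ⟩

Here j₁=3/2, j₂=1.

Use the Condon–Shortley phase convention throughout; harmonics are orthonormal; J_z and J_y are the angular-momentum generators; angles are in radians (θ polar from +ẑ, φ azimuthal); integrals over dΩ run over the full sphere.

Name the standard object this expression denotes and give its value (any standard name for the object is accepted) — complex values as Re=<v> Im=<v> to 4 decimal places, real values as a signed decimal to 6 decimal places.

Clebsch–Gordan coefficient, −√(1/15) ≈ -0.258199

This is a Clebsch–Gordan (vector-coupling) coefficient.
j₁+j₂−J=1  J+j₁−j₂=2  J−j₁+j₂=1  j₁+j₂+J+1=5
(j₁±m₁, j₂±m₂, J±M) = (1,2,1,1,1,2)
P² = 4/15
sum k=0..1:
  [0] +1/2 = 1/2
  [1] −1/1 = -1
S = -1/2
C² = P²·S² = 1/15 ; C = -0.258199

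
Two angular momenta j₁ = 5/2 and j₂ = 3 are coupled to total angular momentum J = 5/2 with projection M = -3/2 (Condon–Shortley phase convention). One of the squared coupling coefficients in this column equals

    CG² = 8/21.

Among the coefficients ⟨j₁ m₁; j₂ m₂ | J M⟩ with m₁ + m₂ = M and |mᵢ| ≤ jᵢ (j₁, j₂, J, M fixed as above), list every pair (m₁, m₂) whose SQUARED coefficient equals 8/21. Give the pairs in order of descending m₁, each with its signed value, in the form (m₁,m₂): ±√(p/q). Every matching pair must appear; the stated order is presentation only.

(3/2,-3): +√(8/21)

Admissible pairs with m₁+m₂ = M = -3/2: (-5/2,1), (-3/2,0), (-1/2,-1), (1/2,-2), (3/2,-3)
  (m₁,m₂)=(3/2,-3): CG² = 8/21, CG = +√(8/21)   ← matches the target
  (m₁,m₂)=(1/2,-2): CG² = 1/14, CG = −√(1/14)
  (m₁,m₂)=(-1/2,-1): CG² = 1/35, CG = −√(1/35)
  (m₁,m₂)=(-3/2,0): CG² = 7/30, CG = +√(7/30)
  (m₁,m₂)=(-5/2,1): CG² = 2/7, CG = −√(2/7)
Pairs with CG² = 8/21: (3/2,-3): +√(8/21)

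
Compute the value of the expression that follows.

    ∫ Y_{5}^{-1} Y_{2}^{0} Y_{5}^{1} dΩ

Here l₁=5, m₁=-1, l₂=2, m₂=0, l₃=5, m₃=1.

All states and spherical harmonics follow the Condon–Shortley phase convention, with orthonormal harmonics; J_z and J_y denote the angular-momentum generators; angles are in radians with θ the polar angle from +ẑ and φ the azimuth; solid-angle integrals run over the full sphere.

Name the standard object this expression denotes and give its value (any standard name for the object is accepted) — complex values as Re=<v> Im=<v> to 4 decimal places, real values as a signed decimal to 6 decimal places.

This is a Gaunt coefficient — the integral of a triple product of spherical harmonics over the sphere.
Rules hold: Σm=0, L=12 even, 3≤5≤7.
N = 11·5·11 = 605
Δ = 2!·8!·2!/13! = 1/38610
Racah Σ t=0..2: t=0:+1/2880 t=1:−1/576 t=2:+1/2880 = -1/960
⇒ 3j(5 2 5; 0 0 0)² = 10/429, sgn +1
Racah Σ t=0..2: t=0:+1/5760 t=1:−1/720 t=2:+1/2304 = -1/1280
⇒ 3j(5 2 5; -1 0 1)² = 27/1430, sgn -1
4πI² = N·(3j₀)²·(3jₘ)² = 45/169
I = -1·√(0.266272/4π) = -0.14556534

Gaunt coefficient, -0.145565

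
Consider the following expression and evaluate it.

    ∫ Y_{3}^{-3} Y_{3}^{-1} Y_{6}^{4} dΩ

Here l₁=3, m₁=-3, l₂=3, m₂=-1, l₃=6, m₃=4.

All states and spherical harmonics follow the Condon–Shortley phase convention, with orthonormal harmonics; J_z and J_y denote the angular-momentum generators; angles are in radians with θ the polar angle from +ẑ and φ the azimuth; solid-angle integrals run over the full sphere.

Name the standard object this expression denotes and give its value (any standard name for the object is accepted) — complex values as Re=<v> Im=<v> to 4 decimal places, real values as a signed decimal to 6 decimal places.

Gaunt coefficient, +0.171787

This is a Gaunt coefficient — the integral of a triple product of spherical harmonics over the sphere.
Rules hold: Σm=0, L=12 even, 0≤6≤6.
N = 7·7·13 = 637
Δ = 0!·6!·6!/13! = 1/12012
Racah Σ t=0..0: t=0:+1/1296 = 1/1296
⇒ 3j(3 3 6; 0 0 0)² = 100/3003, sgn +1
Racah Σ t=0..0: t=0:+1/34560 = 1/34560
⇒ 3j(3 3 6; -3 -1 4)² = 5/286, sgn +1
4πI² = N·(3j₀)²·(3jₘ)² = 1750/4719
I = +1·√(0.370841/4π) = 0.17178653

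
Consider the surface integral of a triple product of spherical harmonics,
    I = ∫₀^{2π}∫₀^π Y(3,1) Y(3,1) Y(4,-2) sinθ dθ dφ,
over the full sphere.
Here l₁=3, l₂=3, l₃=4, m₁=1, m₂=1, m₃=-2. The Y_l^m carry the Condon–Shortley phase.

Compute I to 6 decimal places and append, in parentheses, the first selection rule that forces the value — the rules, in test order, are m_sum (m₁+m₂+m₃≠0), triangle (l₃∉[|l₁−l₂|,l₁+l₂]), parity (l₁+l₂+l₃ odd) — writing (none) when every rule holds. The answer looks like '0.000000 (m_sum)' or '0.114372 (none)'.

Rules hold: Σm=0, L=10 even, 0≤4≤6.
N = 7·7·9 = 441
Δ = 2!·4!·4!/11! = 1/34650
Racah Σ t=0..2: t=0:+1/72 t=1:−1/16 t=2:+1/72 = -5/144
⇒ 3j(3 3 4; 0 0 0)² = 2/77, sgn -1
Racah Σ t=0..2: t=0:+1/192 t=1:−1/36 t=2:+1/192 = -5/288
⇒ 3j(3 3 4; 1 1 -2)² = 20/693, sgn -1
4πI² = N·(3j₀)²·(3jₘ)² = 40/121
I = +1·√(0.330579/4π) = 0.16219310
No selection rule forces the value: the integral is nonzero (none).

0.162193 (none)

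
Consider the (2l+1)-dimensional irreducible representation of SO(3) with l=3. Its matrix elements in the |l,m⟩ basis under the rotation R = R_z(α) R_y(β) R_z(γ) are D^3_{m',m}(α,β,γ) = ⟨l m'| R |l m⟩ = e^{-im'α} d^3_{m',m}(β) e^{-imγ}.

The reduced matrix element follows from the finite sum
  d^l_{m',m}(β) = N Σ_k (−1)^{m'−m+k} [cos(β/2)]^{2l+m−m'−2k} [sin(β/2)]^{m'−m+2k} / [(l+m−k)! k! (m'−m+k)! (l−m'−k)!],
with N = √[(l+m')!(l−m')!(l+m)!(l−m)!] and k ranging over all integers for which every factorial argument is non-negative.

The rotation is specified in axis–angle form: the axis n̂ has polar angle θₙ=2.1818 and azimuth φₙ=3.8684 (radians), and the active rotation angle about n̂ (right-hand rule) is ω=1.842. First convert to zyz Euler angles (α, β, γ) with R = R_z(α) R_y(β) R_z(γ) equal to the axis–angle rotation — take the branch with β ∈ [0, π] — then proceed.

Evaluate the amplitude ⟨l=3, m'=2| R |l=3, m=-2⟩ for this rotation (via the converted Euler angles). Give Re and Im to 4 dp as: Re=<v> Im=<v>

Axis–angle → zyz. n̂ = (sinθₙcosφₙ, sinθₙsinφₙ, cosθₙ) = (-0.612093, -0.544263, -0.573690), ω = 1.8420.
R = I cosω + sinω [n̂]ₓ + (1−cosω) n̂n̂ᵀ gives
  R = [+0.207134, +0.975106, -0.079148; -0.130336, +0.107687, +0.985604; +0.969592, -0.193836, +0.149397]
β = atan2(√(R₁₃²+R₂₃²), R₃₃) = 1.420838; α = atan2(R₂₃, R₁₃) mod 2π = 1.650929; γ = atan2(R₃₂, −R₃₁) mod 2π = 3.338907
First d^3_{2,-2}(β=1.4208), then the phase factors e^{-i(2)α} and e^{-i(-2)γ}:
Half-angle: c=0.758089, s=0.652151. N=√(120·1·1·120)=120.000000
The bounds max(0,m−m')=0 and min(l+m,l−m')=1 give 2 terms
  k=0: (−1)^4·120.0000/(24)·0.7581^2·0.6522^4 = +0.519761
  k=1: (−1)^5·120.0000/(120)·0.7581^0·0.6522^6 = -0.076929
d^3_{2,-2}(1.4208) = +0.519761 -0.076929 = +0.442832
D = (-0.987185+0.159579i)·(+0.442832)·(+0.923140+0.384465i) = -0.430726-0.102836i

Re=-0.4307 Im=-0.1028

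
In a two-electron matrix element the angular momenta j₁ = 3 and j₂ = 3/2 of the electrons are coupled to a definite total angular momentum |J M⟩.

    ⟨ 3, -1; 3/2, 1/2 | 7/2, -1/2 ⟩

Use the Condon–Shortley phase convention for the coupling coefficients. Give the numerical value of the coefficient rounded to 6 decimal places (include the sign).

-0.534522

√[8·1!5!2!/9! · 2!4!2!1!3!4!] = √(512/7)
  +(−1)^0/∏(0,1,4,2,1,0)! = 1/48  (running 1/48)
  +(−1)^1/∏(1,0,3,1,2,1)! = -1/12  (running -1/16)
⟨..|..⟩ = √(512/7)·(-1/16) = -0.534522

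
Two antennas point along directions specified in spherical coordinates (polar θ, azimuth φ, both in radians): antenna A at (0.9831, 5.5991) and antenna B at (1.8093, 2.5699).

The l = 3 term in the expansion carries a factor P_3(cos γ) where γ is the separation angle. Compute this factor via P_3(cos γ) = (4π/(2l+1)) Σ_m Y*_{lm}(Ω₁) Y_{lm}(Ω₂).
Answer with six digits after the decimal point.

Term-by-term m-sum for l=3 (normalisation 4π/7 = 1.795196):
  m=-3: Y*=(-0.111361, -0.213145)  Y=(0.055038, -0.378808)  product (-0.086870, 0.030454)
  m=-2: Y*=(0.078977, -0.384417)  Y=(-0.094496, -0.207460)  product (-0.087214, 0.019941)
  m=-1: Y*=(0.111943, -0.091283)  Y=(0.190396, 0.122493)  product (0.032495, -0.003668)
  m=+0: Y*=(-0.302693, -0.000000)  Y=(0.239884, 0.000000)  product (-0.072611, -0.000000)
  m=+1: Y*=(-0.111943, -0.091283)  Y=(-0.190396, 0.122493)  product (0.032495, 0.003668)
  m=+2: Y*=(0.078977, 0.384417)  Y=(-0.094496, 0.207460)  product (-0.087214, -0.019941)
  m=+3: Y*=(0.111361, -0.213145)  Y=(-0.055038, -0.378808)  product (-0.086870, -0.030454)
Accumulated sum (-0.355790, 0.000000); after 4π/(2l+1) scaling, (-0.638712, 0.000000) ⇒ P_3 = -0.638712

-0.638712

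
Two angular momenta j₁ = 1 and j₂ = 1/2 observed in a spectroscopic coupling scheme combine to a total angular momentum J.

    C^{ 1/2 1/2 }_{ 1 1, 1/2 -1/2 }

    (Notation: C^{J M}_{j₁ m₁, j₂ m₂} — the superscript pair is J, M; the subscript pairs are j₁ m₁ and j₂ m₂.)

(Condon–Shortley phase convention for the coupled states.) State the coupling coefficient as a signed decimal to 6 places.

+√(2/3) ≈ +0.816497

√[2·1!1!0!/3! · 2!0!0!1!1!0!] = √(2/3)
  +(−1)^0/∏(0,1,0,0,1,0)! = 1  (running 1)
⟨..|..⟩ = √(2/3)·(1) = +0.816497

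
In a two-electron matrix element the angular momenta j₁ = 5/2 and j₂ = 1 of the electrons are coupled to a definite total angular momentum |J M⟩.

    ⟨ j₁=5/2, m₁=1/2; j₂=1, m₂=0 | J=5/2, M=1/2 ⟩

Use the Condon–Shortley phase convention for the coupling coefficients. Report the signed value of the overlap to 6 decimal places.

+√(1/35) = +0.169031

triangle: 1!·4!·1!/7! = 24/5040
(j±m)!: 3!·2!·1!·1!·3!·2! = 144
prefactor² = (2J+1)·Δ·N² = 144/35
  k=0: +1/(0!·1!·2!·1!·2!·0!) = 1/4
  k=1: −1/(1!·0!·1!·0!·3!·1!) = -1/6
Σ = 1/12  ⇒  CG² = 144/35·(1/12)² = 1/35
CG = +√(1/35) = +0.169031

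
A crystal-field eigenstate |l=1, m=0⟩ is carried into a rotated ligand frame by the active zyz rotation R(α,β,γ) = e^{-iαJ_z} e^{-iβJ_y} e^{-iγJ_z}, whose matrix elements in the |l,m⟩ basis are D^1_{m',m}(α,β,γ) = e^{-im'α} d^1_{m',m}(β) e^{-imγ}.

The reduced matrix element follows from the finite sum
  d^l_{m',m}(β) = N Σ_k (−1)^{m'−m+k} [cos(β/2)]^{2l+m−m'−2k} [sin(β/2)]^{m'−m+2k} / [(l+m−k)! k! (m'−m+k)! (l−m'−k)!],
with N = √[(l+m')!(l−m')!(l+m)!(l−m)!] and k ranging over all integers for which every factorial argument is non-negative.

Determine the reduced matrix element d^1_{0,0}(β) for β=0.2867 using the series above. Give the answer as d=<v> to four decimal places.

d^1_{0,0}(β=0.2867) via the finite sum:
Half-angle: c=0.989743, s=0.142860. N=√(1·1·1·1)=1.000000
The bounds max(0,m−m')=0 and min(l+m,l−m')=1 give 2 terms
  k=0: (−1)^0·1.0000/(1)·0.9897^2·0.1429^0 = +0.979591
  k=1: (−1)^1·1.0000/(1)·0.9897^0·0.1429^2 = -0.020409
d^1_{0,0}(0.2867) = +0.979591 -0.020409 = +0.959182

d=0.9592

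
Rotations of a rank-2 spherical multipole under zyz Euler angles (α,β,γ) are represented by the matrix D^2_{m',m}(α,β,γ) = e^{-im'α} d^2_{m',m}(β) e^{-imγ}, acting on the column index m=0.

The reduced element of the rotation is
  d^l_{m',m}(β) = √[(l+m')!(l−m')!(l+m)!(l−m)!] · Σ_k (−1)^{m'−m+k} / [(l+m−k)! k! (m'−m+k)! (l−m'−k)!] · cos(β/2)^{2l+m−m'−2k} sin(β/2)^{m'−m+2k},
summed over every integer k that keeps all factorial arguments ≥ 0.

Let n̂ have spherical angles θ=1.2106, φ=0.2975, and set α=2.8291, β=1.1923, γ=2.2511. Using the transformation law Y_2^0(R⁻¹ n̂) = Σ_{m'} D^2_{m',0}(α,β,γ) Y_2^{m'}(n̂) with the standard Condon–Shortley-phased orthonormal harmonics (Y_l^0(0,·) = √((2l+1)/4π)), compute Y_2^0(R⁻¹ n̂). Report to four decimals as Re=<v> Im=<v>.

Re=0.0057 Im=0.0000

Need the full column D^2_{m',0} for m'=−2..2 at α=2.8291, β=1.1923, γ=2.2511.
cos(β/2)=0.827503, sin(β/2)=0.561461
d^2_{-2,0}: single k=2 term ⇒ +0.528754;  D = +0.428805-0.309366i
d^2_{-1,0}: k∈[1..2] ⇒ +0.779299 -0.358760 = +0.420540;  D = -0.400173+0.129287i
d^2_{0,0}: k∈[0..2] ⇒ +0.468899 -0.863452 +0.099375 = -0.295178;  D = -0.295178+0.000000i
d^2_{1,0}: k∈[0..1] ⇒ -0.779299 +0.358760 = -0.420540;  D = +0.400173+0.129287i
d^2_{2,0}: single k=0 term ⇒ +0.528754;  D = +0.428805+0.309366i
Y_2^{m'}(θ=1.2106,φ=0.2975) and Σ D·Y over m':
  (+0.4288-0.3094i)·(+0.2802-0.1896i)  (-0.4002+0.1293i)·(+0.2436-0.0747i)  (-0.2952+0.0000i)·(-0.1979+0.0000i)  (+0.4002+0.1293i)·(-0.2436-0.0747i)  (+0.4288+0.3094i)·(+0.2802+0.1896i)
Y_2^0(R⁻¹ n̂) = +0.005674+0.000000i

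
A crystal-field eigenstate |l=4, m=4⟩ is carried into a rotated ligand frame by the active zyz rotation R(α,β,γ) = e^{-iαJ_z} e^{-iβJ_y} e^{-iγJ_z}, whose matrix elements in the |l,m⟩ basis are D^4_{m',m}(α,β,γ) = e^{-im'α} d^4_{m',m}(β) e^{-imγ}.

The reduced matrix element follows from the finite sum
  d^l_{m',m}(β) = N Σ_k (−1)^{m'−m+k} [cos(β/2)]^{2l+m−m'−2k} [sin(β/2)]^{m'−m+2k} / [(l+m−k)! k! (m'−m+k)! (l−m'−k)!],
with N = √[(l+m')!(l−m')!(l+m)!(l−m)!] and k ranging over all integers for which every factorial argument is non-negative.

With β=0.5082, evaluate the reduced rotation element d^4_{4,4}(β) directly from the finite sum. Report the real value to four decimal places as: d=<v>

d=0.7702

d^4_{4,4}(β=0.5082) via the finite sum:
c=cos(0.508200/2)=0.967890, s=sin(0.508200/2)=0.251374; N=√[40320·1·40320·1]=40320.000000
k∈{0} keeps every argument non-negative
  k=0: (−1)^0·40320.0000/(40320)·0.9679^8·0.2514^0 = +0.770208
d^4_{4,4}(0.5082) = +0.770208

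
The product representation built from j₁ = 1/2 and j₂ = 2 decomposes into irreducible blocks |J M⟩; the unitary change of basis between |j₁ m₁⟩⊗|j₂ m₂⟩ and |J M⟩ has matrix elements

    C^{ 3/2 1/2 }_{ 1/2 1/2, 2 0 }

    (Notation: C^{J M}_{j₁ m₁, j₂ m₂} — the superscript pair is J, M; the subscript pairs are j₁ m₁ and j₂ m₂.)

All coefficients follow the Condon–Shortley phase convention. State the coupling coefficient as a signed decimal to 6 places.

+√(2/5) ≈ +0.632456

√[4·1!0!3!/5! · 1!0!2!2!2!1!] = √(8/5)
  +(−1)^0/∏(0,1,0,2,0,1)! = 1/2  (running 1/2)
⟨..|..⟩ = √(8/5)·(1/2) = +0.632456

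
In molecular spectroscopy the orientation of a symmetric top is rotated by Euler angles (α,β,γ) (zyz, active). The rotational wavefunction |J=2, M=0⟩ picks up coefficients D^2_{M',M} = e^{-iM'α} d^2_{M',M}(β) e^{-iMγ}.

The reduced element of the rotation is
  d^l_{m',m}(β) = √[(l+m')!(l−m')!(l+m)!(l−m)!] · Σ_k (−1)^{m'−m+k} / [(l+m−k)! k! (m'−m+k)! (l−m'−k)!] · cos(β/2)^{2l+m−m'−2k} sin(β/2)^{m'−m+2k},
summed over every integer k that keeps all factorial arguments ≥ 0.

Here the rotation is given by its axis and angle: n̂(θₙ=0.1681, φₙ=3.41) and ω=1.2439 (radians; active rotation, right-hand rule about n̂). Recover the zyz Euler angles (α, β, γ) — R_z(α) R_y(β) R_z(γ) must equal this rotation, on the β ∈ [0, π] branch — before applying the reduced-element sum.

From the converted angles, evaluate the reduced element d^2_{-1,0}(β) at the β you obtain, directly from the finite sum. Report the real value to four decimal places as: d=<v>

d=0.2331

Axis–angle → zyz. n̂ = (sinθₙcosφₙ, sinθₙsinφₙ, cosθₙ) = (-0.161319, -0.044370, +0.985904), ω = 1.2439.
R = I cosω + sinω [n̂]ₓ + (1−cosω) n̂n̂ᵀ gives
  R = [+0.338773, -0.928835, -0.149995; +0.938554, +0.322442, +0.123078; -0.065955, -0.182474, +0.980996]
β = atan2(√(R₁₃²+R₂₃²), R₃₃) = 0.195266; α = atan2(R₂₃, R₁₃) mod 2π = 2.454447; γ = atan2(R₃₂, −R₃₁) mod 2π = 5.059225
d^2_{-1,0}(β=0.1953) via the finite sum:
Half-angle: c=0.995238, s=0.097478. N=√(1·6·2·2)=4.898979
k∈{1,2} keeps every argument non-negative
  k=1: (−1)^0·4.8990/(2)·0.9952^3·0.0975^1 = +0.235376
  k=2: (−1)^1·4.8990/(2)·0.9952^1·0.0975^3 = -0.002258
d^2_{-1,0}(0.1953) = +0.235376 -0.002258 = +0.233118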